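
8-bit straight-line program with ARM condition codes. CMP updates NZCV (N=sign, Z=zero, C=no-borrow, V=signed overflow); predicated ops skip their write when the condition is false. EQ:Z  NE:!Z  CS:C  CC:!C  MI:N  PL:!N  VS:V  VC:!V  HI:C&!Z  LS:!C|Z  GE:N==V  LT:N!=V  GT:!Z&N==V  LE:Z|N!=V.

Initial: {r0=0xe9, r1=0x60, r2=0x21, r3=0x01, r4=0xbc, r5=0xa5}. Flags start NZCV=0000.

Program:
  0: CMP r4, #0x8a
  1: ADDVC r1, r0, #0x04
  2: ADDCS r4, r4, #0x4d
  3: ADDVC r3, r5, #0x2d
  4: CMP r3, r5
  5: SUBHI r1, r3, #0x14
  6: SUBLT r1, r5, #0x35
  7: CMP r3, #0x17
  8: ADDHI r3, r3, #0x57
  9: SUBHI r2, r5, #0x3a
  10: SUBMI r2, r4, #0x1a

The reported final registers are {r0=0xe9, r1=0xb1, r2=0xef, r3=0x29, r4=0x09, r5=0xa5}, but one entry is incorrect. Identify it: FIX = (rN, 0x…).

[0] flags=0010 → (cmp)
[1] flags=0010 VC?T → r1=0xed
[2] flags=0010 CS?T → r4=0x09
[3] flags=0010 VC?T → r3=0xd2
[4] flags=0010 → (cmp)
[5] flags=0010 HI?T → r1=0xbe
[6] flags=0010 LT?F → skip
[7] flags=1010 → (cmp)
[8] flags=1010 HI?T → r3=0x29
[9] flags=1010 HI?T → r2=0x6b
[10] flags=1010 MI?T → r2=0xef

FIX = (r1, 0xbe)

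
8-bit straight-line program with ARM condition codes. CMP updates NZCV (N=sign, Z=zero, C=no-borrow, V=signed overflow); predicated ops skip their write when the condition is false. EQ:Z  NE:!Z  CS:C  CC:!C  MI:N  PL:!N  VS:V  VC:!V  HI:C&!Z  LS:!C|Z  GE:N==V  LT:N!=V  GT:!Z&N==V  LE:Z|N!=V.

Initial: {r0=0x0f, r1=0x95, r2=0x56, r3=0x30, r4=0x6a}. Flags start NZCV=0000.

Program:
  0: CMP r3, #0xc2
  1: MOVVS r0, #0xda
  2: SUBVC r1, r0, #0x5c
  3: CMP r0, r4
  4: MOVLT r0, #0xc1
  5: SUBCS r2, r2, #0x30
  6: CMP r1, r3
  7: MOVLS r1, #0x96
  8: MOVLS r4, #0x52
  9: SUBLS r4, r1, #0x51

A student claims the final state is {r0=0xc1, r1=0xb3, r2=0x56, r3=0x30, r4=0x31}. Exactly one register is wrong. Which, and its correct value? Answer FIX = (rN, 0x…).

[0] flags=0000 → (cmp)
[1] flags=0000 VS?F → skip
[2] flags=0000 VC?T → r1=0xb3
[3] flags=1000 → (cmp)
[4] flags=1000 LT?T → r0=0xc1
[5] flags=1000 CS?F → skip
[6] flags=1010 → (cmp)
[7] flags=1010 LS?F → skip
[8] flags=1010 LS?F → skip
[9] flags=1010 LS?F → skip

FIX = (r4, 0x6a)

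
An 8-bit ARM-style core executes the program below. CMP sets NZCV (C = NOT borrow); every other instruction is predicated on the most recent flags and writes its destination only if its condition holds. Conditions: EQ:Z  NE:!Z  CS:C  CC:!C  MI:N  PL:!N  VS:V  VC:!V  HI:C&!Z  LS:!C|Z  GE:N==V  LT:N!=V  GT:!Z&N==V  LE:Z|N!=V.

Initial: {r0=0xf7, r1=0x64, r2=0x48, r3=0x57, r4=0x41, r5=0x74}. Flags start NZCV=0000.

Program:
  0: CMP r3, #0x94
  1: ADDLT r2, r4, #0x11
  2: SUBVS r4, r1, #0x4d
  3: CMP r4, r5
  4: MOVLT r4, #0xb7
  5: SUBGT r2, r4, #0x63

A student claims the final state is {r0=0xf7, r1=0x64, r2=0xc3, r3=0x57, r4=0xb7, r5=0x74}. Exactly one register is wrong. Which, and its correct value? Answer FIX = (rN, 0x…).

0: ✓ CMP  NZCV=1001
1: · ADDLT
2: ✓ SUBVS  r4←0x17
3: ✓ CMP  NZCV=1000
4: ✓ MOVLT  r4←0xb7
5: · SUBGT

FIX = (r2, 0x48)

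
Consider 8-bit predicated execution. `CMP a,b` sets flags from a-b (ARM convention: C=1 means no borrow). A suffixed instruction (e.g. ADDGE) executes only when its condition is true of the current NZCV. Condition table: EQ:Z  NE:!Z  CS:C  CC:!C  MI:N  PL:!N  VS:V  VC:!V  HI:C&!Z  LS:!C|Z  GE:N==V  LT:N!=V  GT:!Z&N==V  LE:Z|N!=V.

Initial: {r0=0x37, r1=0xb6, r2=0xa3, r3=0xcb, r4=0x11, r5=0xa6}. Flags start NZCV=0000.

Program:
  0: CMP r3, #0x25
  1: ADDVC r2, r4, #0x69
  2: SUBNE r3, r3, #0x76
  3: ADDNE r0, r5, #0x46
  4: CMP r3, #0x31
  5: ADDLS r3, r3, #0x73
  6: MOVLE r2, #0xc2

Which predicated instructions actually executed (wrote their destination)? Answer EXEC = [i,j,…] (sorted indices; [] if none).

[0] flags=1010 → (cmp)
[1] flags=1010 VC?T → r2=0x7a
[2] flags=1010 NE?T → r3=0x55
[3] flags=1010 NE?T → r0=0xec
[4] flags=0010 → (cmp)
[5] flags=0010 LS?F → skip
[6] flags=0010 LE?F → skip

EXEC = [1,2,3]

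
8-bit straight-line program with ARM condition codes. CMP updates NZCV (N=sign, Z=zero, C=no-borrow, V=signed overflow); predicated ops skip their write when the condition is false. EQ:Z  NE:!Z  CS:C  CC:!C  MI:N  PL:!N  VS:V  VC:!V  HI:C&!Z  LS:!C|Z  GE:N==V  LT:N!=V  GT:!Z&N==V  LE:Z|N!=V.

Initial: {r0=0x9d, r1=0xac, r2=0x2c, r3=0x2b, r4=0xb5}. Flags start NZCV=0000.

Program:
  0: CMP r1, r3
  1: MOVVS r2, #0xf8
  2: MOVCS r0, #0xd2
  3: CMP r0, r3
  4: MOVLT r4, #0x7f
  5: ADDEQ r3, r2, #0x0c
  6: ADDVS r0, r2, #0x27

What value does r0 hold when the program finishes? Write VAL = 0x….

[0] flags=1010 → (cmp)
[1] flags=1010 VS?F → skip
[2] flags=1010 CS?T → r0=0xd2
[3] flags=1010 → (cmp)
[4] flags=1010 LT?T → r4=0x7f
[5] flags=1010 EQ?F → skip
[6] flags=1010 VS?F → skip

VAL = 0xd2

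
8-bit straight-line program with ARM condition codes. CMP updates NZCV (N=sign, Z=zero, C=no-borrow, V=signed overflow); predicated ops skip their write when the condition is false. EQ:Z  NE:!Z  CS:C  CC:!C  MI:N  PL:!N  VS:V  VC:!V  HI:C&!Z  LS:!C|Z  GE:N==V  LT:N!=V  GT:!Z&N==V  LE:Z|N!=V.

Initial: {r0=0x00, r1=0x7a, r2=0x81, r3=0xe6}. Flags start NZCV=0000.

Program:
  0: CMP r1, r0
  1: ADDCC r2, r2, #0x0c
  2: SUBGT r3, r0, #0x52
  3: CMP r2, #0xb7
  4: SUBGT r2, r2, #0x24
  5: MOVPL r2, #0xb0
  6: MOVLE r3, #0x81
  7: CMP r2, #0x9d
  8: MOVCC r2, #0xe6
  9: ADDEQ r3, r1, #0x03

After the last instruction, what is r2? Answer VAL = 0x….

VAL = 0xe6

[0] flags=0010 → (cmp)
[1] flags=0010 CC?F → skip
[2] flags=0010 GT?T → r3=0xae
[3] flags=1000 → (cmp)
[4] flags=1000 GT?F → skip
[5] flags=1000 PL?F → skip
[6] flags=1000 LE?T → r3=0x81
[7] flags=1000 → (cmp)
[8] flags=1000 CC?T → r2=0xe6
[9] flags=1000 EQ?F → skip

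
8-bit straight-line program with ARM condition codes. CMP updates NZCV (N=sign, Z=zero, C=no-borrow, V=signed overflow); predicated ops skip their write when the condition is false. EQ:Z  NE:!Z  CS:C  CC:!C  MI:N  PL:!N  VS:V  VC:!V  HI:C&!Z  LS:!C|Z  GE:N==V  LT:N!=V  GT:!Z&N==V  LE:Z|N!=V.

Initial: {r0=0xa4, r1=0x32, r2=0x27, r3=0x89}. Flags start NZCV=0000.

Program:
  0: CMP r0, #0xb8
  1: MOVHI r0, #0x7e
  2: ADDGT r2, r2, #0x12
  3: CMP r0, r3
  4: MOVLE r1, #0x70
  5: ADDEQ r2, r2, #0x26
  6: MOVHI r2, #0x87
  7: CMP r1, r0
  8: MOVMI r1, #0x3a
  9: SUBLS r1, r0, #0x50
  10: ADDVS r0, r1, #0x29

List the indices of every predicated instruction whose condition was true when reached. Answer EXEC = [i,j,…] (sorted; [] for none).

EXEC = [6,8,9,10]

[0] flags=1000 → (cmp)
[1] flags=1000 HI?F → skip
[2] flags=1000 GT?F → skip
[3] flags=0010 → (cmp)
[4] flags=0010 LE?F → skip
[5] flags=0010 EQ?F → skip
[6] flags=0010 HI?T → r2=0x87
[7] flags=1001 → (cmp)
[8] flags=1001 MI?T → r1=0x3a
[9] flags=1001 LS?T → r1=0x54
[10] flags=1001 VS?T → r0=0x7d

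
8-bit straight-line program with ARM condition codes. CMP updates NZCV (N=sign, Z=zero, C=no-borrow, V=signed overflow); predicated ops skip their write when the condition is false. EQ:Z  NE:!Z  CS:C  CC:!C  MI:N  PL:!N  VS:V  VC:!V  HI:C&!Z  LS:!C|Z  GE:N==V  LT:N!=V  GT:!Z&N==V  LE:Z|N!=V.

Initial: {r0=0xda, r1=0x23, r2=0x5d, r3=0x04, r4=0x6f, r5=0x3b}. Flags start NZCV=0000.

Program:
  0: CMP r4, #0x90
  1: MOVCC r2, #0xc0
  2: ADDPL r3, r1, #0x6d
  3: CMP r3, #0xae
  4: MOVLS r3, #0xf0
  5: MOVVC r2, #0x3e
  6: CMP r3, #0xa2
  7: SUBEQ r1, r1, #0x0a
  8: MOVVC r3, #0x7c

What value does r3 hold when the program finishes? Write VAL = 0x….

VAL = 0x7c

0: ✓ CMP  NZCV=1001
1: ✓ MOVCC  r2←0xc0
2: · ADDPL
3: ✓ CMP  NZCV=0000
4: ✓ MOVLS  r3←0xf0
5: ✓ MOVVC  r2←0x3e
6: ✓ CMP  NZCV=0010
7: · SUBEQ
8: ✓ MOVVC  r3←0x7c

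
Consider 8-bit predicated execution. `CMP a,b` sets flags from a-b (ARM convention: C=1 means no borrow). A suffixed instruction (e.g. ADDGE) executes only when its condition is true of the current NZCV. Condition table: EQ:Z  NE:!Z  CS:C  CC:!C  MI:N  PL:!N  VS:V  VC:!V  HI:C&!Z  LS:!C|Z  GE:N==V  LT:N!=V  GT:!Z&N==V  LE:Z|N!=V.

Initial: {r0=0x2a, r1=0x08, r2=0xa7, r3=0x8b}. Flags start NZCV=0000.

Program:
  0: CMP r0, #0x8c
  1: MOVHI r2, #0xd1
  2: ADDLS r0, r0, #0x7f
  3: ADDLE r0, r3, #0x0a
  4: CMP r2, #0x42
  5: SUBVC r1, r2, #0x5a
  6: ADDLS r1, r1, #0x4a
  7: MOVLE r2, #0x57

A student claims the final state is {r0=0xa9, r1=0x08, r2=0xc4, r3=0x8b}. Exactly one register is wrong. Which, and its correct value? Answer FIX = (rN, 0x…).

FIX = (r2, 0x57)

[0] flags=1001 → (cmp)
[1] flags=1001 HI?F → skip
[2] flags=1001 LS?T → r0=0xa9
[3] flags=1001 LE?F → skip
[4] flags=0011 → (cmp)
[5] flags=0011 VC?F → skip
[6] flags=0011 LS?F → skip
[7] flags=0011 LE?T → r2=0x57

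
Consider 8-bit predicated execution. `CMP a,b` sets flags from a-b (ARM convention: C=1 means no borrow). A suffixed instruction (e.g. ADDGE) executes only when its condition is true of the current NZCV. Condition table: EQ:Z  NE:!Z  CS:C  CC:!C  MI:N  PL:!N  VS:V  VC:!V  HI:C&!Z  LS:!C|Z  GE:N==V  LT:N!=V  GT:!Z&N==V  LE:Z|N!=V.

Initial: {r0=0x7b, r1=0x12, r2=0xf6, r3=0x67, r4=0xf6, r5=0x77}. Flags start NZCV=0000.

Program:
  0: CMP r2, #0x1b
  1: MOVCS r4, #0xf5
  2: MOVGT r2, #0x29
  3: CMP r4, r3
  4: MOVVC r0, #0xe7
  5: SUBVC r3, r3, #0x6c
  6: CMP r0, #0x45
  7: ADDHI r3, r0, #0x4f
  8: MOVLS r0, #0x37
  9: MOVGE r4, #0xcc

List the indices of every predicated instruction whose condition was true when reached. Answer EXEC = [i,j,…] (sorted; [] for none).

EXEC = [1,4,5,7]

[0] flags=1010 → (cmp)
[1] flags=1010 CS?T → r4=0xf5
[2] flags=1010 GT?F → skip
[3] flags=1010 → (cmp)
[4] flags=1010 VC?T → r0=0xe7
[5] flags=1010 VC?T → r3=0xfb
[6] flags=1010 → (cmp)
[7] flags=1010 HI?T → r3=0x36
[8] flags=1010 LS?F → skip
[9] flags=1010 GE?F → skip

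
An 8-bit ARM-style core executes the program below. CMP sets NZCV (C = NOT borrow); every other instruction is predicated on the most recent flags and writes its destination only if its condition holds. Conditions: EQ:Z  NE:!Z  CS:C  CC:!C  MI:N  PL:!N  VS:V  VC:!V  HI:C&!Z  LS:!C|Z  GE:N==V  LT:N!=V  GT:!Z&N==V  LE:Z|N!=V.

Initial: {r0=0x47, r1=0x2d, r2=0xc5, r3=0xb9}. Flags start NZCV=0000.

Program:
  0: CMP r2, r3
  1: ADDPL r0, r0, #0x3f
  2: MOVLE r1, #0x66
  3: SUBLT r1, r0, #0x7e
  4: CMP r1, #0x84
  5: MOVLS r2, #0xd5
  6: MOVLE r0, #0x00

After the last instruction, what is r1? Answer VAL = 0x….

VAL = 0x2d

0: ✓ CMP  NZCV=0010
1: ✓ ADDPL  r0←0x86
2: · MOVLE
3: · SUBLT
4: ✓ CMP  NZCV=1001
5: ✓ MOVLS  r2←0xd5
6: · MOVLE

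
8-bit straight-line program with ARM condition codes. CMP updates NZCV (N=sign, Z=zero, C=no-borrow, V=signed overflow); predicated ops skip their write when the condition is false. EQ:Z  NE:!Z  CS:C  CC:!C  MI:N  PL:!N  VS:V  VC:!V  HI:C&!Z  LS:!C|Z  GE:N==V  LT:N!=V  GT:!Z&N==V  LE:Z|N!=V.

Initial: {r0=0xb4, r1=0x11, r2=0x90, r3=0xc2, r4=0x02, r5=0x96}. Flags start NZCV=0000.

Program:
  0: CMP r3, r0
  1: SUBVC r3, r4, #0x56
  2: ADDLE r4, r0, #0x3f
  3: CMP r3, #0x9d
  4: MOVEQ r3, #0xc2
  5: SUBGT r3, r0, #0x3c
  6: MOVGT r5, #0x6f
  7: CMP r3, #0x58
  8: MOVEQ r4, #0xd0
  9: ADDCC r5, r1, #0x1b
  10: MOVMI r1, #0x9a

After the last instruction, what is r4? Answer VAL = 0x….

0: ✓ CMP  NZCV=0010
1: ✓ SUBVC  r3←0xac
2: · ADDLE
3: ✓ CMP  NZCV=0010
4: · MOVEQ
5: ✓ SUBGT  r3←0x78
6: ✓ MOVGT  r5←0x6f
7: ✓ CMP  NZCV=0010
8: · MOVEQ
9: · ADDCC
10: · MOVMI

VAL = 0x02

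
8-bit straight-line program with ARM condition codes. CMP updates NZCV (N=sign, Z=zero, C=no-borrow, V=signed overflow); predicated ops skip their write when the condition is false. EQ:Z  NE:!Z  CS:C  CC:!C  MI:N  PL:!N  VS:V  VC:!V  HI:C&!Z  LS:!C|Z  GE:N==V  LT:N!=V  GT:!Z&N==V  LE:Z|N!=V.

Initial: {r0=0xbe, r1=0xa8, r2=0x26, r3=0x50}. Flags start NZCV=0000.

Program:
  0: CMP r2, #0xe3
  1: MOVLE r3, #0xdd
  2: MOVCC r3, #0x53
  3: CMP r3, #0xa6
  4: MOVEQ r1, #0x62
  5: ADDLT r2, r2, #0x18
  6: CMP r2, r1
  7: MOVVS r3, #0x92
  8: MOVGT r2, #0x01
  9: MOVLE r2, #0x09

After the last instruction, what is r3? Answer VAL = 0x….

0: ✓ CMP  NZCV=0000
1: · MOVLE
2: ✓ MOVCC  r3←0x53
3: ✓ CMP  NZCV=1001
4: · MOVEQ
5: · ADDLT
6: ✓ CMP  NZCV=0000
7: · MOVVS
8: ✓ MOVGT  r2←0x01
9: · MOVLE

VAL = 0x53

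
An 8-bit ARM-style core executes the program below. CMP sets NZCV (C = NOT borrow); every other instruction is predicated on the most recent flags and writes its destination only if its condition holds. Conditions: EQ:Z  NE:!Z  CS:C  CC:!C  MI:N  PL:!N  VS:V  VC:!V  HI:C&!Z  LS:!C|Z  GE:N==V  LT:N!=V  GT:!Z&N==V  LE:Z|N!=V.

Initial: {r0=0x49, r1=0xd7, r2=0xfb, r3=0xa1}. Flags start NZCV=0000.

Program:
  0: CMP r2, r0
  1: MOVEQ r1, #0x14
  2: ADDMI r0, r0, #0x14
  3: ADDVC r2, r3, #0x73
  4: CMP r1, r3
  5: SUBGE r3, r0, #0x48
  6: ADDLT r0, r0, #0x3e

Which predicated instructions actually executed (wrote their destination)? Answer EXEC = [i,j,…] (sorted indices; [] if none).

EXEC = [2,3,5]

0: ✓ CMP  NZCV=1010
1: · MOVEQ
2: ✓ ADDMI  r0←0x5d
3: ✓ ADDVC  r2←0x14
4: ✓ CMP  NZCV=0010
5: ✓ SUBGE  r3←0x15
6: · ADDLT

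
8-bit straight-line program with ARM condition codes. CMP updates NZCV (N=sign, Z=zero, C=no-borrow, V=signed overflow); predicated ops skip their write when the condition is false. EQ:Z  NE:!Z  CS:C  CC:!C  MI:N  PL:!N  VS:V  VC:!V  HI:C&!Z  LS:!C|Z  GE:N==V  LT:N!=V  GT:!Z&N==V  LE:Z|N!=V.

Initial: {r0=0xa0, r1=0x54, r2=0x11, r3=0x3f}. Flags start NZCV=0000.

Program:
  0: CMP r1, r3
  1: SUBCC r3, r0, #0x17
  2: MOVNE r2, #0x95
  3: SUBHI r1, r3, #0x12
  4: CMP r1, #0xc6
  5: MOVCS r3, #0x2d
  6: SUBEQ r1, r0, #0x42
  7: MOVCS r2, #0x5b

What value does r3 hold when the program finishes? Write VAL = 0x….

[0] flags=0010 → (cmp)
[1] flags=0010 CC?F → skip
[2] flags=0010 NE?T → r2=0x95
[3] flags=0010 HI?T → r1=0x2d
[4] flags=0000 → (cmp)
[5] flags=0000 CS?F → skip
[6] flags=0000 EQ?F → skip
[7] flags=0000 CS?F → skip

VAL = 0x3f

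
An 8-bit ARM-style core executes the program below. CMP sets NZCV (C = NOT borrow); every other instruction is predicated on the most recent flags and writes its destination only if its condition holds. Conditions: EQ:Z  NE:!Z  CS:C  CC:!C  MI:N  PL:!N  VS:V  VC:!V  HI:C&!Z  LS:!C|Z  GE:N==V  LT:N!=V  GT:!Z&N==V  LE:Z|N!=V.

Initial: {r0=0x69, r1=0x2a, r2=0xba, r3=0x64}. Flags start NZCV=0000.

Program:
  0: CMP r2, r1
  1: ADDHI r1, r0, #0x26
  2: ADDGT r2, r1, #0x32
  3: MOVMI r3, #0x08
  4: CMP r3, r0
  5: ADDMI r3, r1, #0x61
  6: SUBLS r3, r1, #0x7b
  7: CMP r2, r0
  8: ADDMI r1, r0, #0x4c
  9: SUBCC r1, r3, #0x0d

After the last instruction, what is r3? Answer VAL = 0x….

[0] flags=1010 → (cmp)
[1] flags=1010 HI?T → r1=0x8f
[2] flags=1010 GT?F → skip
[3] flags=1010 MI?T → r3=0x08
[4] flags=1000 → (cmp)
[5] flags=1000 MI?T → r3=0xf0
[6] flags=1000 LS?T → r3=0x14
[7] flags=0011 → (cmp)
[8] flags=0011 MI?F → skip
[9] flags=0011 CC?F → skip

VAL = 0x14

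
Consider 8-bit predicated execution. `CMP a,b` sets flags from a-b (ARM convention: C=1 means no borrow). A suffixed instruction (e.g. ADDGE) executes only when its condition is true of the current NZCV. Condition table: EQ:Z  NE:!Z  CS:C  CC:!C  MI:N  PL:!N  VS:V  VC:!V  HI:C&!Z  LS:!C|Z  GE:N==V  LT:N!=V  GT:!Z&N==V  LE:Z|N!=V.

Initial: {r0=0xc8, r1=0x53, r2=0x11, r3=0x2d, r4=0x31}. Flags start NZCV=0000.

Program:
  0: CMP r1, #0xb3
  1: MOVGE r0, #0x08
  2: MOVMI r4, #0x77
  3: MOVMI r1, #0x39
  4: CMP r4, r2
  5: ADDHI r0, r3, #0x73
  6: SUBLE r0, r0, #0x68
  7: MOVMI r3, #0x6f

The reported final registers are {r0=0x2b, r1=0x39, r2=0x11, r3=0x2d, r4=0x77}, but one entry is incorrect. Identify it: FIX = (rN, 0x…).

0: ✓ CMP  NZCV=1001
1: ✓ MOVGE  r0←0x08
2: ✓ MOVMI  r4←0x77
3: ✓ MOVMI  r1←0x39
4: ✓ CMP  NZCV=0010
5: ✓ ADDHI  r0←0xa0
6: · SUBLE
7: · MOVMI

FIX = (r0, 0xa0)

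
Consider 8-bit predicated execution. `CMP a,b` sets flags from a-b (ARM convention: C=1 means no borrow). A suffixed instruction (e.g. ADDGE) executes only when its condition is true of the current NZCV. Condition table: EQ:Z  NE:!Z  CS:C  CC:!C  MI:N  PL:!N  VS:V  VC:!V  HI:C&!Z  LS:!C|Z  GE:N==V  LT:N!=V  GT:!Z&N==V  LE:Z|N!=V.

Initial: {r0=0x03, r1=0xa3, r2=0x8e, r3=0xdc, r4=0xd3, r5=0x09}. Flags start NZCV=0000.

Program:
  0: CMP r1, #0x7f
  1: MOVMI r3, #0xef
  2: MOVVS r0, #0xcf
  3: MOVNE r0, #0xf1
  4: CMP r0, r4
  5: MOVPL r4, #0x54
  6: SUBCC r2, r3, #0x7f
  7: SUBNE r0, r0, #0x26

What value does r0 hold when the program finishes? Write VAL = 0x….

VAL = 0xcb

0: ✓ CMP  NZCV=0011
1: · MOVMI
2: ✓ MOVVS  r0←0xcf
3: ✓ MOVNE  r0←0xf1
4: ✓ CMP  NZCV=0010
5: ✓ MOVPL  r4←0x54
6: · SUBCC
7: ✓ SUBNE  r0←0xcb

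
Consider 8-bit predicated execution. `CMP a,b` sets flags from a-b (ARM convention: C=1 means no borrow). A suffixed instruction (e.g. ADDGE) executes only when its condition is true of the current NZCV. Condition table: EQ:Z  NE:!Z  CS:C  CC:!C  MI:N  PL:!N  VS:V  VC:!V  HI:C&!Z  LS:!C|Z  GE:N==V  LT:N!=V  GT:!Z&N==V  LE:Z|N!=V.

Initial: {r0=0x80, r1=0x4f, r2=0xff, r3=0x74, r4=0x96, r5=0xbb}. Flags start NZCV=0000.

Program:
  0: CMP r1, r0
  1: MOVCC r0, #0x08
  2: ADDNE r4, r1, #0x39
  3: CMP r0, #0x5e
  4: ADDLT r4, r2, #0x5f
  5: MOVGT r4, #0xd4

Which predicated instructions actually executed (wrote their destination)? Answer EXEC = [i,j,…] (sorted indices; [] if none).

EXEC = [1,2,4]

0: ✓ CMP  NZCV=1001
1: ✓ MOVCC  r0←0x08
2: ✓ ADDNE  r4←0x88
3: ✓ CMP  NZCV=1000
4: ✓ ADDLT  r4←0x5e
5: · MOVGT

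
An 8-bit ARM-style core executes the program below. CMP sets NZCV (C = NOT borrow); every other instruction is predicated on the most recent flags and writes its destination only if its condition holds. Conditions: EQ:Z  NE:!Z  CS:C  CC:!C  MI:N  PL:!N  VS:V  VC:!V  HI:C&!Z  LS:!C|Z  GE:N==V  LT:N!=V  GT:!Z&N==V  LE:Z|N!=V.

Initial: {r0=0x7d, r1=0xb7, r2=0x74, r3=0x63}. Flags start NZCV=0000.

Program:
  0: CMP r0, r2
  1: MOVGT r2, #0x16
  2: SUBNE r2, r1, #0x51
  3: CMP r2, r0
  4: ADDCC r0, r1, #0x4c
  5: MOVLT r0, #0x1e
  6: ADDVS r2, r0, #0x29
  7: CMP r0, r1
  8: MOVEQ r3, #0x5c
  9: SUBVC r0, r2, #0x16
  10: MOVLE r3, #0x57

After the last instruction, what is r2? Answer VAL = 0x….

VAL = 0x66

0: ✓ CMP  NZCV=0010
1: ✓ MOVGT  r2←0x16
2: ✓ SUBNE  r2←0x66
3: ✓ CMP  NZCV=1000
4: ✓ ADDCC  r0←0x03
5: ✓ MOVLT  r0←0x1e
6: · ADDVS
7: ✓ CMP  NZCV=0000
8: · MOVEQ
9: ✓ SUBVC  r0←0x50
10: · MOVLE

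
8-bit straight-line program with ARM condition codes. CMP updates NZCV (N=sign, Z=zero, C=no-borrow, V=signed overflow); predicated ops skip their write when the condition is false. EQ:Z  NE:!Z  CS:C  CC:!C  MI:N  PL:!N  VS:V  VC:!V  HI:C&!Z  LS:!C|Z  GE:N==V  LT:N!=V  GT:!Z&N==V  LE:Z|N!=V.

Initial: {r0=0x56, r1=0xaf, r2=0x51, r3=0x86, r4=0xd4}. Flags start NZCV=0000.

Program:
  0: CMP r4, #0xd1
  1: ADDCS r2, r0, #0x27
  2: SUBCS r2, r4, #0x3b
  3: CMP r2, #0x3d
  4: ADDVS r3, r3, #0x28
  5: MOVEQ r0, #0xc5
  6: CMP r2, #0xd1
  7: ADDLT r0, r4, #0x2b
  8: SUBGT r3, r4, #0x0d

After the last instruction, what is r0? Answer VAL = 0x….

VAL = 0xff

[0] flags=0010 → (cmp)
[1] flags=0010 CS?T → r2=0x7d
[2] flags=0010 CS?T → r2=0x99
[3] flags=0011 → (cmp)
[4] flags=0011 VS?T → r3=0xae
[5] flags=0011 EQ?F → skip
[6] flags=1000 → (cmp)
[7] flags=1000 LT?T → r0=0xff
[8] flags=1000 GT?F → skip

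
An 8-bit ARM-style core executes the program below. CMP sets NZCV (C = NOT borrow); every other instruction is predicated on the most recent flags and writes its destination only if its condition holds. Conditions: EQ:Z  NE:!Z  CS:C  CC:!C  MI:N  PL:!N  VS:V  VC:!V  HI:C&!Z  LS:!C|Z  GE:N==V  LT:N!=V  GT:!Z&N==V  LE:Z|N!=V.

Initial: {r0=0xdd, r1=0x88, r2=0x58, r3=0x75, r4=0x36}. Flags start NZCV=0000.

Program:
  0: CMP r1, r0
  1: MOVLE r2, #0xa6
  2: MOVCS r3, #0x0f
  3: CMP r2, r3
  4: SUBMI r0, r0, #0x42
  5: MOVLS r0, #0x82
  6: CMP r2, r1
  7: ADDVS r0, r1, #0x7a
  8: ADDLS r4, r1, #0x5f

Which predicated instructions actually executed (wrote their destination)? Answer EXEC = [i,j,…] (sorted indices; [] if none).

0: ✓ CMP  NZCV=1000
1: ✓ MOVLE  r2←0xa6
2: · MOVCS
3: ✓ CMP  NZCV=0011
4: · SUBMI
5: · MOVLS
6: ✓ CMP  NZCV=0010
7: · ADDVS
8: · ADDLS

EXEC = [1]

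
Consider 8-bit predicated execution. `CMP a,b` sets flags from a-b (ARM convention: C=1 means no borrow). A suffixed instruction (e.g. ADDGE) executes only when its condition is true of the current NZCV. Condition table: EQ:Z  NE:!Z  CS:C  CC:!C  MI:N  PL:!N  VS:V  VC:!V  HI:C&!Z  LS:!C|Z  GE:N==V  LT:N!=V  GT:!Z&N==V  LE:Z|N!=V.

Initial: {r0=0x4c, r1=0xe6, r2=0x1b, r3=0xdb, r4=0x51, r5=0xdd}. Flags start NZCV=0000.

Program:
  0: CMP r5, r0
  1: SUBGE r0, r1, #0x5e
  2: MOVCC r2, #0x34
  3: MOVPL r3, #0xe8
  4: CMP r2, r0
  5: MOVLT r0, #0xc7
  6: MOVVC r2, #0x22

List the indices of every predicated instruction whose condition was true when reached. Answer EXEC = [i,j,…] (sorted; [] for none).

EXEC = [5,6]

0: ✓ CMP  NZCV=1010
1: · SUBGE
2: · MOVCC
3: · MOVPL
4: ✓ CMP  NZCV=1000
5: ✓ MOVLT  r0←0xc7
6: ✓ MOVVC  r2←0x22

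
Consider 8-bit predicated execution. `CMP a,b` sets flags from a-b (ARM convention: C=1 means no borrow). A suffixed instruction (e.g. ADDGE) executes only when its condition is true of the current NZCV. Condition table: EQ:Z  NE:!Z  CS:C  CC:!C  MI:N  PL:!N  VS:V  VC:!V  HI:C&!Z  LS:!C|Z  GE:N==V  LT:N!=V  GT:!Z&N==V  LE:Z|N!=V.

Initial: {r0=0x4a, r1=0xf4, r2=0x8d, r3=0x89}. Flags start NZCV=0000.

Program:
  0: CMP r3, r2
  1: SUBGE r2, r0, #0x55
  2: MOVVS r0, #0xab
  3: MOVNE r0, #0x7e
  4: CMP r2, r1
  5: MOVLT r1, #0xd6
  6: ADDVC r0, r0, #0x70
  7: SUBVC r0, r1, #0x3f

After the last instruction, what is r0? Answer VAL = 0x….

[0] flags=1000 → (cmp)
[1] flags=1000 GE?F → skip
[2] flags=1000 VS?F → skip
[3] flags=1000 NE?T → r0=0x7e
[4] flags=1000 → (cmp)
[5] flags=1000 LT?T → r1=0xd6
[6] flags=1000 VC?T → r0=0xee
[7] flags=1000 VC?T → r0=0x97

VAL = 0x97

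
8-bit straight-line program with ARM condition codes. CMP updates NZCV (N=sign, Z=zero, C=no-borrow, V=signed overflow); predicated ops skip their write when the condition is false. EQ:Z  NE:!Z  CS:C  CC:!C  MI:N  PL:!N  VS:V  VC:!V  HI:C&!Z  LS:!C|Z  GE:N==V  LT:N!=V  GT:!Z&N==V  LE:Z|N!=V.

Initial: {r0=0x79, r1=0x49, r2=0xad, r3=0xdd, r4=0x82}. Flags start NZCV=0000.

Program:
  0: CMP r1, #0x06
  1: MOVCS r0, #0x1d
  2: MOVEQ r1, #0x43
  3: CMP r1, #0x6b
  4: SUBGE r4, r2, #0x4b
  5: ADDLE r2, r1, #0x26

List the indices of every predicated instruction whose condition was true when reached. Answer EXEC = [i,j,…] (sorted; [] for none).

[0] flags=0010 → (cmp)
[1] flags=0010 CS?T → r0=0x1d
[2] flags=0010 EQ?F → skip
[3] flags=1000 → (cmp)
[4] flags=1000 GE?F → skip
[5] flags=1000 LE?T → r2=0x6f

EXEC = [1,5]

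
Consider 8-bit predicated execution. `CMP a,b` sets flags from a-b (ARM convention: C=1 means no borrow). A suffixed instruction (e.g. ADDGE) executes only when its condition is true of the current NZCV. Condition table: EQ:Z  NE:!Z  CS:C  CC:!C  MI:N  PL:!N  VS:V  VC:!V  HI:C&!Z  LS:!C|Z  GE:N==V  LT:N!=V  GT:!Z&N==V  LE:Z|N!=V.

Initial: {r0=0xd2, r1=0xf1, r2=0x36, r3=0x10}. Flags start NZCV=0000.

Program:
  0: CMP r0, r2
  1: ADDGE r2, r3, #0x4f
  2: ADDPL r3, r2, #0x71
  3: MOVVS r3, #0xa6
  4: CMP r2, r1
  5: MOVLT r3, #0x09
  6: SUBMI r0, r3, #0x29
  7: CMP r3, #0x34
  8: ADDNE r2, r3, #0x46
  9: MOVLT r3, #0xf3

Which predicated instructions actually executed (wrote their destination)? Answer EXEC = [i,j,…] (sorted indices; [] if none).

0: ✓ CMP  NZCV=1010
1: · ADDGE
2: · ADDPL
3: · MOVVS
4: ✓ CMP  NZCV=0000
5: · MOVLT
6: · SUBMI
7: ✓ CMP  NZCV=1000
8: ✓ ADDNE  r2←0x56
9: ✓ MOVLT  r3←0xf3

EXEC = [8,9]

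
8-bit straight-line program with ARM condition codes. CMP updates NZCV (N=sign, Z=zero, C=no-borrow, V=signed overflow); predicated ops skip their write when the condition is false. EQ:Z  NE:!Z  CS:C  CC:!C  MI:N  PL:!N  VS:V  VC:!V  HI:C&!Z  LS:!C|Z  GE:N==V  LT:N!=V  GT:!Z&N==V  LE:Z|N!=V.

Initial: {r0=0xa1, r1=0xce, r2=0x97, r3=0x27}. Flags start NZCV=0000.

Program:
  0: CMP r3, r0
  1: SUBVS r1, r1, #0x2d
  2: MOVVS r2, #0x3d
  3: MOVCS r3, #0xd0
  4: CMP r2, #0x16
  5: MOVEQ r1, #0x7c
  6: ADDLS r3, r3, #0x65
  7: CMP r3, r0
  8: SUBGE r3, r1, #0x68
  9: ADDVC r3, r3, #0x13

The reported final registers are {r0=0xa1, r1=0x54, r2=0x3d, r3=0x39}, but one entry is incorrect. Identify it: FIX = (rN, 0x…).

FIX = (r1, 0xa1)

0: ✓ CMP  NZCV=1001
1: ✓ SUBVS  r1←0xa1
2: ✓ MOVVS  r2←0x3d
3: · MOVCS
4: ✓ CMP  NZCV=0010
5: · MOVEQ
6: · ADDLS
7: ✓ CMP  NZCV=1001
8: ✓ SUBGE  r3←0x39
9: · ADDVC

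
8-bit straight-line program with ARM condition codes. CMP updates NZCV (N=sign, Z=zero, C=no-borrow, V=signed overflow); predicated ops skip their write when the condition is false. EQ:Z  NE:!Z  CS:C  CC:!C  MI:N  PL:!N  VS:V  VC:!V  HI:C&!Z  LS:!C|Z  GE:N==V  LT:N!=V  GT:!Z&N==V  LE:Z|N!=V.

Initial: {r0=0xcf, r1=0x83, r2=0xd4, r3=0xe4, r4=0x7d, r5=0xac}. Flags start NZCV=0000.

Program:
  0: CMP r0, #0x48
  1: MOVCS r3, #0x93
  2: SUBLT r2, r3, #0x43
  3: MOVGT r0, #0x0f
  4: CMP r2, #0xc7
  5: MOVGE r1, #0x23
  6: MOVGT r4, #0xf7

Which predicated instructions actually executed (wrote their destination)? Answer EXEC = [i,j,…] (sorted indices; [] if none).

EXEC = [1,2,5,6]

[0] flags=1010 → (cmp)
[1] flags=1010 CS?T → r3=0x93
[2] flags=1010 LT?T → r2=0x50
[3] flags=1010 GT?F → skip
[4] flags=1001 → (cmp)
[5] flags=1001 GE?T → r1=0x23
[6] flags=1001 GT?T → r4=0xf7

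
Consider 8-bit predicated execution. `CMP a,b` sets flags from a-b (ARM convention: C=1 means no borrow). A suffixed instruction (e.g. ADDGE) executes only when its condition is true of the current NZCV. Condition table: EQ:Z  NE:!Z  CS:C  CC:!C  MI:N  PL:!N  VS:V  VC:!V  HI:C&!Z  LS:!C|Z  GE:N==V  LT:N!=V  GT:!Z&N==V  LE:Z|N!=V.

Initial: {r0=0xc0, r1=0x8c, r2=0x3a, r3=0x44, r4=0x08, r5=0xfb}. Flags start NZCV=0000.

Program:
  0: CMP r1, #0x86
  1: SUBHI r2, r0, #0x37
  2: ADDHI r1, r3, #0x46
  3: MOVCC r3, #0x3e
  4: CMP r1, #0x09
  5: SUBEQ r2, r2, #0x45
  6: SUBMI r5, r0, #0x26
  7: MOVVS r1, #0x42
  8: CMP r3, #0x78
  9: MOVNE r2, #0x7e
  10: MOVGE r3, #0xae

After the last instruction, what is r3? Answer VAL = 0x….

VAL = 0x44

[0] flags=0010 → (cmp)
[1] flags=0010 HI?T → r2=0x89
[2] flags=0010 HI?T → r1=0x8a
[3] flags=0010 CC?F → skip
[4] flags=1010 → (cmp)
[5] flags=1010 EQ?F → skip
[6] flags=1010 MI?T → r5=0x9a
[7] flags=1010 VS?F → skip
[8] flags=1000 → (cmp)
[9] flags=1000 NE?T → r2=0x7e
[10] flags=1000 GE?F → skip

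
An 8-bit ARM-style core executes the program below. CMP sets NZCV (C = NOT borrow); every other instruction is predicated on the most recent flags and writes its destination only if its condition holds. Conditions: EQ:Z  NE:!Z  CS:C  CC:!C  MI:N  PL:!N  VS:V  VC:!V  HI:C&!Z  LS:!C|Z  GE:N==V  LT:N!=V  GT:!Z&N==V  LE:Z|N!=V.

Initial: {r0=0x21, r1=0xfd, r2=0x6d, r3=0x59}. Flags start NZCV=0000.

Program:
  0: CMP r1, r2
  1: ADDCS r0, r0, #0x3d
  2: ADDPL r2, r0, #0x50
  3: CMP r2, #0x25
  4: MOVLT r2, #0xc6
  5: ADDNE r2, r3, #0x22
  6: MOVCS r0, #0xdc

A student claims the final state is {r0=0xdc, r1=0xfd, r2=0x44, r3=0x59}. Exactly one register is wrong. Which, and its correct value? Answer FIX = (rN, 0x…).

FIX = (r2, 0x7b)

0: ✓ CMP  NZCV=1010
1: ✓ ADDCS  r0←0x5e
2: · ADDPL
3: ✓ CMP  NZCV=0010
4: · MOVLT
5: ✓ ADDNE  r2←0x7b
6: ✓ MOVCS  r0←0xdc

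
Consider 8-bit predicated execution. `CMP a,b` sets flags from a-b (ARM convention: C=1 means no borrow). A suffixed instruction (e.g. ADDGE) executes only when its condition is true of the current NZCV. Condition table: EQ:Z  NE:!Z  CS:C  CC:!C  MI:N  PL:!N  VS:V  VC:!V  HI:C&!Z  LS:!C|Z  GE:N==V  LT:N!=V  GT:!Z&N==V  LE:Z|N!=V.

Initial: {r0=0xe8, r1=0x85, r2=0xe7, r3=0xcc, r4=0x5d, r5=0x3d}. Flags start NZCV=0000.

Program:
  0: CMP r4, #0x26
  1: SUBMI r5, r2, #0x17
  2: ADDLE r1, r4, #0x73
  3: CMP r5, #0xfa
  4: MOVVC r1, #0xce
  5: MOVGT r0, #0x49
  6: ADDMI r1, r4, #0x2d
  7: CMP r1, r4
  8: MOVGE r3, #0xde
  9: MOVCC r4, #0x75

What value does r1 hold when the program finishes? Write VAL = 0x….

[0] flags=0010 → (cmp)
[1] flags=0010 MI?F → skip
[2] flags=0010 LE?F → skip
[3] flags=0000 → (cmp)
[4] flags=0000 VC?T → r1=0xce
[5] flags=0000 GT?T → r0=0x49
[6] flags=0000 MI?F → skip
[7] flags=0011 → (cmp)
[8] flags=0011 GE?F → skip
[9] flags=0011 CC?F → skip

VAL = 0xce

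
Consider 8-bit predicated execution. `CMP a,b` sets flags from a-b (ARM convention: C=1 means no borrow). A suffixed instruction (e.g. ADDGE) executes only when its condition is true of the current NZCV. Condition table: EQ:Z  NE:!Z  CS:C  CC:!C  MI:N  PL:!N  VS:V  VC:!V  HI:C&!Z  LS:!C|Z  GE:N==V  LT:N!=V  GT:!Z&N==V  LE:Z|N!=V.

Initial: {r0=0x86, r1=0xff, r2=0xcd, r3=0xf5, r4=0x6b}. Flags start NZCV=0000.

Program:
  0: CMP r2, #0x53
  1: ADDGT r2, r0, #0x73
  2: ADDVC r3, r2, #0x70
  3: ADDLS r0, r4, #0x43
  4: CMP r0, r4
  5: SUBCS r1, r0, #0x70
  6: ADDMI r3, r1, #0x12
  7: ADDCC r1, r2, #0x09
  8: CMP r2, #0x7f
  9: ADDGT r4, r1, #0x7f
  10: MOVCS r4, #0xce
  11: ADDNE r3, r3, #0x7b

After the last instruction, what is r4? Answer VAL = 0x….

VAL = 0xce

0: ✓ CMP  NZCV=0011
1: · ADDGT
2: · ADDVC
3: · ADDLS
4: ✓ CMP  NZCV=0011
5: ✓ SUBCS  r1←0x16
6: · ADDMI
7: · ADDCC
8: ✓ CMP  NZCV=0011
9: · ADDGT
10: ✓ MOVCS  r4←0xce
11: ✓ ADDNE  r3←0x70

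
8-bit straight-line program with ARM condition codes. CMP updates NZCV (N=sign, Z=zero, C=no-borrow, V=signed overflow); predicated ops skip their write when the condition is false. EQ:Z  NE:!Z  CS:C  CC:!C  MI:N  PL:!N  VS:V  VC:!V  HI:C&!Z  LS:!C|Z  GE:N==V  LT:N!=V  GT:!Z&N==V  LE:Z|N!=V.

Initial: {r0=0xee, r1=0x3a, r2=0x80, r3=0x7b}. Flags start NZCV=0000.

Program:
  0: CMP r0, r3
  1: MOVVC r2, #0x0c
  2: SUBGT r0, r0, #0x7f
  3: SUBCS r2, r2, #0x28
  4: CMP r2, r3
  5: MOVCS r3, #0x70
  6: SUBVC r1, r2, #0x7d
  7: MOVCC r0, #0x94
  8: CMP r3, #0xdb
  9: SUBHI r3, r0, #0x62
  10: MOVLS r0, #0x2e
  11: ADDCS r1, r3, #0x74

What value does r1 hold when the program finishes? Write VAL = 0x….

VAL = 0xdb

[0] flags=0011 → (cmp)
[1] flags=0011 VC?F → skip
[2] flags=0011 GT?F → skip
[3] flags=0011 CS?T → r2=0x58
[4] flags=1000 → (cmp)
[5] flags=1000 CS?F → skip
[6] flags=1000 VC?T → r1=0xdb
[7] flags=1000 CC?T → r0=0x94
[8] flags=1001 → (cmp)
[9] flags=1001 HI?F → skip
[10] flags=1001 LS?T → r0=0x2e
[11] flags=1001 CS?F → skip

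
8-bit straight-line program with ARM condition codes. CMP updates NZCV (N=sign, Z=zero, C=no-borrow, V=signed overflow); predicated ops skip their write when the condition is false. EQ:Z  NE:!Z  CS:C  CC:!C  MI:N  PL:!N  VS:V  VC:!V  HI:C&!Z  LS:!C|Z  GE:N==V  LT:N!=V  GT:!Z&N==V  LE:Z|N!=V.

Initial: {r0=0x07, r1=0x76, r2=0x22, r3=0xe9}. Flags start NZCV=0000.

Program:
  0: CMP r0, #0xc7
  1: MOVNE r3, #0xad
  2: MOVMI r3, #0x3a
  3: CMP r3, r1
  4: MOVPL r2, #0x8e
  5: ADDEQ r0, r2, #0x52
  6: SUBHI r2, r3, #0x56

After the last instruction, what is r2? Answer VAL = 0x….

[0] flags=0000 → (cmp)
[1] flags=0000 NE?T → r3=0xad
[2] flags=0000 MI?F → skip
[3] flags=0011 → (cmp)
[4] flags=0011 PL?T → r2=0x8e
[5] flags=0011 EQ?F → skip
[6] flags=0011 HI?T → r2=0x57

VAL = 0x57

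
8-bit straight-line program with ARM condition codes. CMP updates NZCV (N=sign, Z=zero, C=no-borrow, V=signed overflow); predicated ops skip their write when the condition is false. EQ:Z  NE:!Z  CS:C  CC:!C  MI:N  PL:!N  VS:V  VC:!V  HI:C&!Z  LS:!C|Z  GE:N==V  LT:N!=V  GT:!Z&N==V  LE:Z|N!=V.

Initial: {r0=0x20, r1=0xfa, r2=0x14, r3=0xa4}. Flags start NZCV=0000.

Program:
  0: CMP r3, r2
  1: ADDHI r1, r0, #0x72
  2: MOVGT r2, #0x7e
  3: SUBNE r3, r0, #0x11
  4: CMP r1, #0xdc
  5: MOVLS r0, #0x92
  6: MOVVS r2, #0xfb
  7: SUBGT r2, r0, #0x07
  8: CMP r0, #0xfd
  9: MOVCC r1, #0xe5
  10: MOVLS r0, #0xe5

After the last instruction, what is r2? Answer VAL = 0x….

0: ✓ CMP  NZCV=1010
1: ✓ ADDHI  r1←0x92
2: · MOVGT
3: ✓ SUBNE  r3←0x0f
4: ✓ CMP  NZCV=1000
5: ✓ MOVLS  r0←0x92
6: · MOVVS
7: · SUBGT
8: ✓ CMP  NZCV=1000
9: ✓ MOVCC  r1←0xe5
10: ✓ MOVLS  r0←0xe5

VAL = 0x14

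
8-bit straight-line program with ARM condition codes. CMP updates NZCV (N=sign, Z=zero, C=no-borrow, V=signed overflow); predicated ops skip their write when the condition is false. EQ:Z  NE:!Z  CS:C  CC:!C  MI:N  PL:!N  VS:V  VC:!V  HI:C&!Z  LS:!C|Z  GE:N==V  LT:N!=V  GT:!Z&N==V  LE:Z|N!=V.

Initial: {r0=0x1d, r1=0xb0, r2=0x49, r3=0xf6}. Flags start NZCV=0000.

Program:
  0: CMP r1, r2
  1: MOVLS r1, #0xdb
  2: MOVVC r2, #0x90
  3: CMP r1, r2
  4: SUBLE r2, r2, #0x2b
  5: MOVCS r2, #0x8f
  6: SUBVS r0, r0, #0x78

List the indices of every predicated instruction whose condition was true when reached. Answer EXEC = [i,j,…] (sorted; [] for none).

EXEC = [4,5,6]

[0] flags=0011 → (cmp)
[1] flags=0011 LS?F → skip
[2] flags=0011 VC?F → skip
[3] flags=0011 → (cmp)
[4] flags=0011 LE?T → r2=0x1e
[5] flags=0011 CS?T → r2=0x8f
[6] flags=0011 VS?T → r0=0xa5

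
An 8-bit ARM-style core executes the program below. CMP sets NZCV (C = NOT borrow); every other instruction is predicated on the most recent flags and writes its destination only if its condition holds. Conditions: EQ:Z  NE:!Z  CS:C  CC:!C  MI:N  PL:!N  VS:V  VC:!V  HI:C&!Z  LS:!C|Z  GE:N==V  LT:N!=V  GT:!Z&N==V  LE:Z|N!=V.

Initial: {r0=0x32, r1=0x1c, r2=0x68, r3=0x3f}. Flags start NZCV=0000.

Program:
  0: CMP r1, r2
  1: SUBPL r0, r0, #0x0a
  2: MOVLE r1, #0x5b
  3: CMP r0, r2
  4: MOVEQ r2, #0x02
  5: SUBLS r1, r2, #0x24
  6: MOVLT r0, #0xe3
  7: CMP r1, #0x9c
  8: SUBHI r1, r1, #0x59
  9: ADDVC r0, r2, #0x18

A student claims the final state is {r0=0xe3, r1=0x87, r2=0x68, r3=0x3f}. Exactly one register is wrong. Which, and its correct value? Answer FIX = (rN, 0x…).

[0] flags=1000 → (cmp)
[1] flags=1000 PL?F → skip
[2] flags=1000 LE?T → r1=0x5b
[3] flags=1000 → (cmp)
[4] flags=1000 EQ?F → skip
[5] flags=1000 LS?T → r1=0x44
[6] flags=1000 LT?T → r0=0xe3
[7] flags=1001 → (cmp)
[8] flags=1001 HI?F → skip
[9] flags=1001 VC?F → skip

FIX = (r1, 0x44)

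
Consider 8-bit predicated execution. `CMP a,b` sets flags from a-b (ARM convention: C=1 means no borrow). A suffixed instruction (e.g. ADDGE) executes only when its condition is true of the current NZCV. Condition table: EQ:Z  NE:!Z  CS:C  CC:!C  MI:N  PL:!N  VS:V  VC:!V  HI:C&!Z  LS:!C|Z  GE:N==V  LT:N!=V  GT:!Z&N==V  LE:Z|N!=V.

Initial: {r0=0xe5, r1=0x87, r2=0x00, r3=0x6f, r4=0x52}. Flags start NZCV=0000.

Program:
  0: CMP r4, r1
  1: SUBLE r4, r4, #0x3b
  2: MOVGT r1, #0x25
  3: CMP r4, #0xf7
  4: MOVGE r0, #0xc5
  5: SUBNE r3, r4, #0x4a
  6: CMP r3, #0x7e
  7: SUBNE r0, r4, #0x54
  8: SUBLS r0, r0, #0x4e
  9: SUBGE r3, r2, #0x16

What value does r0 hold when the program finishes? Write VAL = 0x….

VAL = 0xb0

[0] flags=1001 → (cmp)
[1] flags=1001 LE?F → skip
[2] flags=1001 GT?T → r1=0x25
[3] flags=0000 → (cmp)
[4] flags=0000 GE?T → r0=0xc5
[5] flags=0000 NE?T → r3=0x08
[6] flags=1000 → (cmp)
[7] flags=1000 NE?T → r0=0xfe
[8] flags=1000 LS?T → r0=0xb0
[9] flags=1000 GE?F → skip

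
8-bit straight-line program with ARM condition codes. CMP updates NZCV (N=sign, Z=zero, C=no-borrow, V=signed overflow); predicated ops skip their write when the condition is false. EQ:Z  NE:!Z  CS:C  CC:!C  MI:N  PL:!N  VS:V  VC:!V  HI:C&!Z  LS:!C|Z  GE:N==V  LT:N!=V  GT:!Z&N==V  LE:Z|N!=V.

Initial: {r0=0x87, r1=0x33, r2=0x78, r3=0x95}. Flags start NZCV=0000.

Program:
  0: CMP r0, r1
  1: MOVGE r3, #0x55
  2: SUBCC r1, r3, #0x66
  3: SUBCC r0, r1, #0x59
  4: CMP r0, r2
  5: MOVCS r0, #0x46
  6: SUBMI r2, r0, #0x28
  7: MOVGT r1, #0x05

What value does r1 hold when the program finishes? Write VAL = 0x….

VAL = 0x33

[0] flags=0011 → (cmp)
[1] flags=0011 GE?F → skip
[2] flags=0011 CC?F → skip
[3] flags=0011 CC?F → skip
[4] flags=0011 → (cmp)
[5] flags=0011 CS?T → r0=0x46
[6] flags=0011 MI?F → skip
[7] flags=0011 GT?F → skip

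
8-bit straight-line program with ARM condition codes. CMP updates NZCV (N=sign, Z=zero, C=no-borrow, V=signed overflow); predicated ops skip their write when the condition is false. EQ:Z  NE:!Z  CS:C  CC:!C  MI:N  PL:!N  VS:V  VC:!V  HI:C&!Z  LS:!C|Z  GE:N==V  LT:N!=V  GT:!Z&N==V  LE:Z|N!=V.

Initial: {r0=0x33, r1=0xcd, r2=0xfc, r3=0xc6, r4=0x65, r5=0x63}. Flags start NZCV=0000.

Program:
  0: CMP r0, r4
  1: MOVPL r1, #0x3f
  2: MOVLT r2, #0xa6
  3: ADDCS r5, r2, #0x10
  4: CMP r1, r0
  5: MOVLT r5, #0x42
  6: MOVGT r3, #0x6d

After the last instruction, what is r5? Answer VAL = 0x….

0: ✓ CMP  NZCV=1000
1: · MOVPL
2: ✓ MOVLT  r2←0xa6
3: · ADDCS
4: ✓ CMP  NZCV=1010
5: ✓ MOVLT  r5←0x42
6: · MOVGT

VAL = 0x42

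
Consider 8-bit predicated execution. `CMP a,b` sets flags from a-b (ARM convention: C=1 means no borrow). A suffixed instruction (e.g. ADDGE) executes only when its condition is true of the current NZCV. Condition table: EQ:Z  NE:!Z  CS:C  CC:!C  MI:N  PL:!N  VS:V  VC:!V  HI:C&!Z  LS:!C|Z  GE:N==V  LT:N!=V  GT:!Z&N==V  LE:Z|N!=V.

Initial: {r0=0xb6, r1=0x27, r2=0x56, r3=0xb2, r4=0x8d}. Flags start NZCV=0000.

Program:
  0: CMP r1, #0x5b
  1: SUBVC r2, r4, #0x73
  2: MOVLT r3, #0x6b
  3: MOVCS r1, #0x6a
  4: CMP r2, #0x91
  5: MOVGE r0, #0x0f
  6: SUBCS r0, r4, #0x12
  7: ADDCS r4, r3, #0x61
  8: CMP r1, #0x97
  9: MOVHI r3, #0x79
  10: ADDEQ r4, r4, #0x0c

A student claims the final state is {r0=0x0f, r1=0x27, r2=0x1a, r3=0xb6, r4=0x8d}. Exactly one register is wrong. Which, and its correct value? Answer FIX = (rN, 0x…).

0: ✓ CMP  NZCV=1000
1: ✓ SUBVC  r2←0x1a
2: ✓ MOVLT  r3←0x6b
3: · MOVCS
4: ✓ CMP  NZCV=1001
5: ✓ MOVGE  r0←0x0f
6: · SUBCS
7: · ADDCS
8: ✓ CMP  NZCV=1001
9: · MOVHI
10: · ADDEQ

FIX = (r3, 0x6b)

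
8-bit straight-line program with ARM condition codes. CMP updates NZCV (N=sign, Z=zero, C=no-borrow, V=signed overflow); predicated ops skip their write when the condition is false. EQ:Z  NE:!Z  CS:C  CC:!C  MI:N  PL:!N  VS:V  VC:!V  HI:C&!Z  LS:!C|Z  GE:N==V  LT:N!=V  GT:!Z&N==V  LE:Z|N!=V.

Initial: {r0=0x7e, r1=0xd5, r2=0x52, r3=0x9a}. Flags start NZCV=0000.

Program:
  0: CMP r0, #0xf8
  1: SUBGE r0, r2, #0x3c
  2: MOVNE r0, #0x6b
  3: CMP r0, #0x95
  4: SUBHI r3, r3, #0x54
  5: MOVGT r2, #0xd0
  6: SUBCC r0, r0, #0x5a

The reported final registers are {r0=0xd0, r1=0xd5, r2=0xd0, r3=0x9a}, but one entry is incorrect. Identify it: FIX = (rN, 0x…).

FIX = (r0, 0x11)

0: ✓ CMP  NZCV=1001
1: ✓ SUBGE  r0←0x16
2: ✓ MOVNE  r0←0x6b
3: ✓ CMP  NZCV=1001
4: · SUBHI
5: ✓ MOVGT  r2←0xd0
6: ✓ SUBCC  r0←0x11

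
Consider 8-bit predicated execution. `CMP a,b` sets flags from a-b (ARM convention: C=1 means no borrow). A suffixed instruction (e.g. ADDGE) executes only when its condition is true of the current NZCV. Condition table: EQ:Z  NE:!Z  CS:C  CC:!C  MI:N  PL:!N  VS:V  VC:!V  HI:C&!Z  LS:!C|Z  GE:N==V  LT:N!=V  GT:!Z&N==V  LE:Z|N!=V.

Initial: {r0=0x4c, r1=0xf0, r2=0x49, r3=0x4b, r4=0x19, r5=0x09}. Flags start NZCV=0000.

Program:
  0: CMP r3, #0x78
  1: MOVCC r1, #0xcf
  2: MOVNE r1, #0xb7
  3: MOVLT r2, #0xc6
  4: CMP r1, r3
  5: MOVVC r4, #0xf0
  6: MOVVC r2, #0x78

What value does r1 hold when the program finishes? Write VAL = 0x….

VAL = 0xb7

[0] flags=1000 → (cmp)
[1] flags=1000 CC?T → r1=0xcf
[2] flags=1000 NE?T → r1=0xb7
[3] flags=1000 LT?T → r2=0xc6
[4] flags=0011 → (cmp)
[5] flags=0011 VC?F → skip
[6] flags=0011 VC?F → skip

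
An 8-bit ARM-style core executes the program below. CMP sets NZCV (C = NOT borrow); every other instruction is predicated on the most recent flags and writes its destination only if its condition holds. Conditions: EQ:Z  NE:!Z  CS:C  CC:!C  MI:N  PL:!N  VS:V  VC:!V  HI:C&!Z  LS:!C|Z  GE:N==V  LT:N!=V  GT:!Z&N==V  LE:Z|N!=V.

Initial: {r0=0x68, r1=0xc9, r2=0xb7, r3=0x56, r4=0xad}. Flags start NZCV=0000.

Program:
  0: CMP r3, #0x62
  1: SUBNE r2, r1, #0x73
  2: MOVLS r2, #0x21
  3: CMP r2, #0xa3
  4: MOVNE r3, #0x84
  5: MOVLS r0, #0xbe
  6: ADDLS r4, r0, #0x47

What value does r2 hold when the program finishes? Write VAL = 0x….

0: ✓ CMP  NZCV=1000
1: ✓ SUBNE  r2←0x56
2: ✓ MOVLS  r2←0x21
3: ✓ CMP  NZCV=0000
4: ✓ MOVNE  r3←0x84
5: ✓ MOVLS  r0←0xbe
6: ✓ ADDLS  r4←0x05

VAL = 0x21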